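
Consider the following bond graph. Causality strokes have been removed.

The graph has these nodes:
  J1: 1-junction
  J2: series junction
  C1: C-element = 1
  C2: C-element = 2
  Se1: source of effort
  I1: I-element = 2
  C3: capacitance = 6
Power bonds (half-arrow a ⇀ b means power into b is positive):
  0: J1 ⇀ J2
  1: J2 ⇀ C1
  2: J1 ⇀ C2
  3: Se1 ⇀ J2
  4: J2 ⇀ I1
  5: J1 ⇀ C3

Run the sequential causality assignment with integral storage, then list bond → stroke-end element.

bond 3 →J2  (Se1 (Se) sets effort on bond)
bond 1 →J2  (C1: C, integral causality)
bond 2 →J1  (C2 outputs effort q/C2)
bond 4 →I1  (I1: I, integral causality)
bond 0 →J2  (common-f at J2 fixed by 4)
bond 5 →J1  (common-f at J1 fixed by 0)

β0 stroke at J2
β1 stroke at J2
β2 stroke at J1
β3 stroke at J2
β4 stroke at I1
β5 stroke at J1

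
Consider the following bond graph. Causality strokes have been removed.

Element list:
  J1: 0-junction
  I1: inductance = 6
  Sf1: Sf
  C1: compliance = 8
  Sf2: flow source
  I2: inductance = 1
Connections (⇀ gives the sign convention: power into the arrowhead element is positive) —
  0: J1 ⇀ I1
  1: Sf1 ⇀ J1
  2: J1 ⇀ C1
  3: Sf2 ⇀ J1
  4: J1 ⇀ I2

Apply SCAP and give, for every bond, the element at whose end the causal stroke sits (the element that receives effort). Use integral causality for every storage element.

b1 →Sf1  (Sf1 fixes flow; stroke at Sf1)
b3 →Sf2  (Sf2: flow source, stroke at near end)
b0 →I1  (I1: I, integral causality)
b2 →J1  (C1: C, integral causality)
b4 →I2  (J1: bond 2 brought effort, rest push out)

b0 |I1
b1 |Sf1
b2 |J1
b3 |Sf2
b4 |I2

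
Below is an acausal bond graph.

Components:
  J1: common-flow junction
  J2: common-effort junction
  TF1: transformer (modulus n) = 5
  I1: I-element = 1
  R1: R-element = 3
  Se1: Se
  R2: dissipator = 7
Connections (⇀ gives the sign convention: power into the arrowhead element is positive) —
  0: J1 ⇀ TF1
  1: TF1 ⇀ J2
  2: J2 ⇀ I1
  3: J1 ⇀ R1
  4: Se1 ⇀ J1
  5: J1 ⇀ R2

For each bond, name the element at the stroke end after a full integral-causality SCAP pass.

β0 |TF1
β1 |J2
β2 |I1
β3 |J1
β4 |J1
β5 |J1

β4 stroke at J1  (Se1: effort source, stroke at far end)
β2 stroke at I1  (I1 integral (f out))
β1 stroke at J2  (J2: last free bond brings effort in)
β0 stroke at TF1  (through TF1, causality passes straight; one stroke at TF1)
β3 stroke at J1  (J1: bond 0 brought flow, rest push out)
β5 stroke at J1  (common-f at J1 fixed by 0)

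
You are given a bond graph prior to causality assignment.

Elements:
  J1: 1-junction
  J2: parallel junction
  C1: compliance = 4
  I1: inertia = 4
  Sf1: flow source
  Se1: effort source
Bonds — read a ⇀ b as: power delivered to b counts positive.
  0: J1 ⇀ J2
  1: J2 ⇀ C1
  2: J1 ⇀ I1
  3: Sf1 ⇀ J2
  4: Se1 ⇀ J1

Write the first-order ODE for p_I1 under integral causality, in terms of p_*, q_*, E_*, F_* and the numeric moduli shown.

dp_I1/dt = E_Se1 - q_C1/4

β3 stroke at Sf1  (source Sf1 imposes f)
β4 stroke at J1  (Se1 (Se) sets effort on bond)
β1 stroke at J2  (prefer integral on C1)
β0 stroke at J1  (common-e at J2 fixed by 1)
β2 stroke at I1  (only one flow-in slot at J1)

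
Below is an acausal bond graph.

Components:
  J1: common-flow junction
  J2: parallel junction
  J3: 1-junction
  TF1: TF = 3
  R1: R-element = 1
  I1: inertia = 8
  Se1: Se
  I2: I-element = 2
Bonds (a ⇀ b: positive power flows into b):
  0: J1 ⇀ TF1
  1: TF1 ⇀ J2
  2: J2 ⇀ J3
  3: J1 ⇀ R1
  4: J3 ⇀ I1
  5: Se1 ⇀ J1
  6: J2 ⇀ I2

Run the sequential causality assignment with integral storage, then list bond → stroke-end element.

β5 |J1  (Se1 fixes effort; stroke away)
β4 |I1  (prefer integral on I1)
β2 |J3  (common-f at J3 fixed by 4)
β6 |I2  (I2 integral (f out))
β1 |J2  (only one effort-in slot at J2)
β0 |TF1  (through TF1, causality passes straight; one stroke at TF1)
β3 |J1  (J1 flow already set via bond 0)

bond 0 stroke at TF1
bond 1 stroke at J2
bond 2 stroke at J3
bond 3 stroke at J1
bond 4 stroke at I1
bond 5 stroke at J1
bond 6 stroke at I2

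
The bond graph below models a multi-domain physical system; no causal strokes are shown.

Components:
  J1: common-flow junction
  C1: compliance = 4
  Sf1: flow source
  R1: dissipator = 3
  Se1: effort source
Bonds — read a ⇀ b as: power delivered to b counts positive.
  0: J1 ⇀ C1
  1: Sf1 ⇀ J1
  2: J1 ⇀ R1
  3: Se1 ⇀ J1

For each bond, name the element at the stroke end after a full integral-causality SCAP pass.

#1 stroke at Sf1  (Sf1: flow source, stroke at near end)
#3 stroke at J1  (source Se1 imposes e)
#0 stroke at J1  (J1 flow already set via bond 1)
#2 stroke at J1  (J1: bond 1 brought flow, rest push out)

bond 0 stroke→J1
bond 1 stroke→Sf1
bond 2 stroke→J1
bond 3 stroke→J1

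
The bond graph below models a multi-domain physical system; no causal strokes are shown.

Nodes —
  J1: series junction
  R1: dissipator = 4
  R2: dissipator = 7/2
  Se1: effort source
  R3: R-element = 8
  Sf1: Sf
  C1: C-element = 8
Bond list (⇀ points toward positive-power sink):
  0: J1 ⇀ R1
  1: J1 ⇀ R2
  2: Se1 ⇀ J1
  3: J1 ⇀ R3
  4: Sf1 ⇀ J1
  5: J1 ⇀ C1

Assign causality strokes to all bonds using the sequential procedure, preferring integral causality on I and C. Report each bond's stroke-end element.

#2 stroke at J1  (Se1: effort source, stroke at far end)
#4 stroke at Sf1  (Sf1 fixes flow; stroke at Sf1)
#0 stroke at J1  (1-jn J1 has f-setter on 4)
#1 stroke at J1  (J1 flow already set via bond 4)
#3 stroke at J1  (1-jn J1 has f-setter on 4)
#5 stroke at J1  (J1 flow already set via bond 4)

b0 →J1
b1 →J1
b2 →J1
b3 →J1
b4 →Sf1
b5 →J1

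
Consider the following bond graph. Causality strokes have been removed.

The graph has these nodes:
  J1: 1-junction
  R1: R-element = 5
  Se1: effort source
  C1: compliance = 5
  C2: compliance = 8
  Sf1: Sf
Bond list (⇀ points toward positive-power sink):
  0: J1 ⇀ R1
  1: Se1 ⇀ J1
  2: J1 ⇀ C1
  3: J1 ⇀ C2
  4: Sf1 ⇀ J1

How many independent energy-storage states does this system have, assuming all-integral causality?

#1 |J1  (Se1: effort source, stroke at far end)
#4 |Sf1  (Sf1 fixes flow; stroke at Sf1)
#0 |J1  (J1 flow already set via bond 4)
#2 |J1  (J1: bond 4 brought flow, rest push out)
#3 |J1  (J1 flow already set via bond 4)

2  (C1, C2 all integral)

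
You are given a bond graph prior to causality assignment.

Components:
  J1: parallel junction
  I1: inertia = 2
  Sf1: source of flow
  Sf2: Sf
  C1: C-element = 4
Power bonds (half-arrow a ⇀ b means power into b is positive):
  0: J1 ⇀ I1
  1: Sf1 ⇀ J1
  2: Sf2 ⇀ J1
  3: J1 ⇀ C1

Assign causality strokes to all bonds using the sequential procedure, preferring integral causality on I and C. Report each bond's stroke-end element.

β1 →Sf1  (Sf1: flow source, stroke at near end)
β2 →Sf2  (source Sf2 imposes f)
β0 →I1  (I1 outputs flow p/I1)
β3 →J1  (J1 needs exactly one e-in)

b0 stroke at I1
b1 stroke at Sf1
b2 stroke at Sf2
b3 stroke at J1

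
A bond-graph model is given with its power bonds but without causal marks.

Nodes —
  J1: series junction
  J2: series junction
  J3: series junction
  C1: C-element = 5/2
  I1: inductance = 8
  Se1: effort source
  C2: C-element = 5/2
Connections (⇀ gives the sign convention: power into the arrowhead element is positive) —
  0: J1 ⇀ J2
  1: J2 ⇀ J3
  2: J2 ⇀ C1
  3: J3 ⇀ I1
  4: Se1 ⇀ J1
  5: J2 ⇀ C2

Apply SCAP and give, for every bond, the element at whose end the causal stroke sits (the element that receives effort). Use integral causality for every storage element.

bond 4 →J1  (Se1: effort source, stroke at far end)
bond 0 →J2  (closing 1-jn rule on J1)
bond 2 →J2  (C1: C, integral causality)
bond 3 →I1  (I1: I, integral causality)
bond 1 →J3  (J3 flow already set via bond 3)
bond 5 →J2  (common-f at J2 fixed by 1)

#0 stroke at J2
#1 stroke at J3
#2 stroke at J2
#3 stroke at I1
#4 stroke at J1
#5 stroke at J2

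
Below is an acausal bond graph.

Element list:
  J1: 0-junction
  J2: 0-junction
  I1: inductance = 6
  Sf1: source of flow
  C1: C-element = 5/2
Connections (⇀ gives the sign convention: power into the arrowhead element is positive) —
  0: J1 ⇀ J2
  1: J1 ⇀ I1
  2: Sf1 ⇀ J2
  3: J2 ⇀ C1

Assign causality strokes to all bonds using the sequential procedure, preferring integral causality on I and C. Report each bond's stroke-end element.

bond 2 stroke→Sf1  (Sf1: flow source, stroke at near end)
bond 1 stroke→I1  (prefer integral on I1)
bond 0 stroke→J1  (only one effort-in slot at J1)
bond 3 stroke→J2  (only one effort-in slot at J2)

β0 |J1
β1 |I1
β2 |Sf1
β3 |J2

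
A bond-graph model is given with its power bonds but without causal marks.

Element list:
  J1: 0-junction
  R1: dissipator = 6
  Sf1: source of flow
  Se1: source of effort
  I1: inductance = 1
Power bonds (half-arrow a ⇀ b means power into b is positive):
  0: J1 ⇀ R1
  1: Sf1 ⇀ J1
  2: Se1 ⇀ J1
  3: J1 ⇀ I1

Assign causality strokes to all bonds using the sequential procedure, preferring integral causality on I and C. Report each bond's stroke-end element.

β1 stroke at Sf1  (Sf1 fixes flow; stroke at Sf1)
β2 stroke at J1  (Se1 fixes effort; stroke away)
β0 stroke at R1  (0-jn J1 has e-setter on 2)
β3 stroke at I1  (J1 effort already set via bond 2)

bond 0 stroke at R1
bond 1 stroke at Sf1
bond 2 stroke at J1
bond 3 stroke at I1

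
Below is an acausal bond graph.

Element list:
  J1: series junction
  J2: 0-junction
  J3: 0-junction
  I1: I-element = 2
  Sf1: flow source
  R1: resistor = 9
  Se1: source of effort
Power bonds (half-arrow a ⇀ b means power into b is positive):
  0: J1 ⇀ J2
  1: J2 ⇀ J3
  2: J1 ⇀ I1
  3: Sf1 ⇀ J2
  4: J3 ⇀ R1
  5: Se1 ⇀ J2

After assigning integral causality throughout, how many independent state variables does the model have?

1  (I1 all integral)

#3 stroke at Sf1  (Sf1 fixes flow; stroke at Sf1)
#5 stroke at J2  (Se1: effort source, stroke at far end)
#0 stroke at J1  (common-e at J2 fixed by 5)
#1 stroke at J3  (0-jn J2 has e-setter on 5)
#4 stroke at R1  (J3 effort already set via bond 1)
#2 stroke at I1  (J1 needs exactly one f-in)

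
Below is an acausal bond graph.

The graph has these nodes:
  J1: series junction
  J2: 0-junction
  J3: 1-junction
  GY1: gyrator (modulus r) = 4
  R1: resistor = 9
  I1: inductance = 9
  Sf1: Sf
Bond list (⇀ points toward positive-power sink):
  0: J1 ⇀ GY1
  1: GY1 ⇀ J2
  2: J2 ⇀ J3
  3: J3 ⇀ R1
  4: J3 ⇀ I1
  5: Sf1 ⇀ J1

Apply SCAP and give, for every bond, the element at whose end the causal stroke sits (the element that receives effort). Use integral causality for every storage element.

β5 →Sf1  (Sf1 (Sf) sets flow on bond)
β0 →J1  (J1: bond 5 brought flow, rest push out)
β1 →J2  (through GY1, causality inverts; strokes same side of GY1)
β2 →J3  (0-jn J2 has e-setter on 1)
β4 →I1  (prefer integral on I1)
β3 →J3  (J3: bond 4 brought flow, rest push out)

b0 →J1
b1 →J2
b2 →J3
b3 →J3
b4 →I1
b5 →Sf1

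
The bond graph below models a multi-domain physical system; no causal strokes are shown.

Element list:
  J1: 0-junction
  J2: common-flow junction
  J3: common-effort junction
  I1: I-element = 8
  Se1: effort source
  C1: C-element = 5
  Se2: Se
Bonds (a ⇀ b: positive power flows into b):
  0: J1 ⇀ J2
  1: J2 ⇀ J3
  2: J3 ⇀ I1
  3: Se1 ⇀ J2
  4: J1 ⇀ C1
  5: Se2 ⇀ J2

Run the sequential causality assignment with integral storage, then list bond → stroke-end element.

#3 →J2  (Se1: effort source, stroke at far end)
#5 →J2  (source Se2 imposes e)
#2 →I1  (I1 outputs flow p/I1)
#1 →J3  (J3 needs exactly one e-in)
#0 →J2  (J2 flow already set via bond 1)
#4 →J1  (closing 0-jn rule on J1)

#0 stroke→J2
#1 stroke→J3
#2 stroke→I1
#3 stroke→J2
#4 stroke→J1
#5 stroke→J2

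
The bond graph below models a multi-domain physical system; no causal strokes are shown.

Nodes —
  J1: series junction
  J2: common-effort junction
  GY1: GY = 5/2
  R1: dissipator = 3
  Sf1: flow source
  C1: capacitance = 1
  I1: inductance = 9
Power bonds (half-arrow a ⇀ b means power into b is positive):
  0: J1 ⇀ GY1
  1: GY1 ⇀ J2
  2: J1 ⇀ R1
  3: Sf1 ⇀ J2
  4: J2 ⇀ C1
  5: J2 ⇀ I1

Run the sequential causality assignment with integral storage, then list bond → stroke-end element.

b3 stroke at Sf1  (Sf1 (Sf) sets flow on bond)
b4 stroke at J2  (prefer integral on C1)
b1 stroke at GY1  (J2 effort already set via bond 4)
b5 stroke at I1  (J2: bond 4 brought effort, rest push out)
b0 stroke at GY1  (GY GY1: same side as bond 1)
b2 stroke at J1  (J1 flow already set via bond 0)

#0 stroke at GY1
#1 stroke at GY1
#2 stroke at J1
#3 stroke at Sf1
#4 stroke at J2
#5 stroke at I1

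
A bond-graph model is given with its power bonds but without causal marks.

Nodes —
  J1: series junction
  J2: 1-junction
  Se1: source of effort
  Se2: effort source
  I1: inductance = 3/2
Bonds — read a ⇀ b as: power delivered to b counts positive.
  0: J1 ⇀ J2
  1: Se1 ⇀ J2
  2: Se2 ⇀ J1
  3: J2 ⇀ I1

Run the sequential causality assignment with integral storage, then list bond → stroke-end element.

b1 stroke at J2  (Se1 fixes effort; stroke away)
b2 stroke at J1  (Se2: effort source, stroke at far end)
b0 stroke at J2  (only one flow-in slot at J1)
b3 stroke at I1  (J2 needs exactly one f-in)

bond 0 stroke at J2
bond 1 stroke at J2
bond 2 stroke at J1
bond 3 stroke at I1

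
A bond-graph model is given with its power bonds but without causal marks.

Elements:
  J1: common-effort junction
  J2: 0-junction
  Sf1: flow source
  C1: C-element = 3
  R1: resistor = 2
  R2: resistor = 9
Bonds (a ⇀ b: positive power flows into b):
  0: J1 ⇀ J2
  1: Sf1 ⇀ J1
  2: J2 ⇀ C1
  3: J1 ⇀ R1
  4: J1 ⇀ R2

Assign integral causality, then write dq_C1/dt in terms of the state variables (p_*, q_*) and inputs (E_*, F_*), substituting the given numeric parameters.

dq_C1/dt = F_Sf1 - 11*q_C1/54

β1 |Sf1  (source Sf1 imposes f)
β2 |J2  (C1: C, integral causality)
β0 |J1  (J2: bond 2 brought effort, rest push out)
β3 |R1  (J1: bond 0 brought effort, rest push out)
β4 |R2  (J1: bond 0 brought effort, rest push out)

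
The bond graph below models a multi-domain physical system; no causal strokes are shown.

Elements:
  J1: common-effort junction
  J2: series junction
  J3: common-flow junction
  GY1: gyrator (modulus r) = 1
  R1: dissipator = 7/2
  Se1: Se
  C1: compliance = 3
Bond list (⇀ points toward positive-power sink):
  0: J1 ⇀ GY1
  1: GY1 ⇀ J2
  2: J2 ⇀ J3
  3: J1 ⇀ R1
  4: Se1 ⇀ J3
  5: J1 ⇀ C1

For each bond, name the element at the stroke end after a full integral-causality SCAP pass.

β0 stroke→GY1
β1 stroke→GY1
β2 stroke→J2
β3 stroke→R1
β4 stroke→J3
β5 stroke→J1

#4 →J3  (source Se1 imposes e)
#2 →J2  (J3 needs exactly one f-in)
#1 →GY1  (J2: last free bond brings flow in)
#0 →GY1  (GY GY1: same side as bond 1)
#5 →J1  (C1: C, integral causality)
#3 →R1  (common-e at J1 fixed by 5)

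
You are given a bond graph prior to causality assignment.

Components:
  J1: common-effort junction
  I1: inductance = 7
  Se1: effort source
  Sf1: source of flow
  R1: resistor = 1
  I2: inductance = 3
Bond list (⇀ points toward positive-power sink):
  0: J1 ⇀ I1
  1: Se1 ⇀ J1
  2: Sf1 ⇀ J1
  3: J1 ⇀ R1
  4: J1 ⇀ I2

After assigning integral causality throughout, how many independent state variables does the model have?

2  (I1, I2 all integral)

#1 |J1  (Se1 (Se) sets effort on bond)
#2 |Sf1  (Sf1: flow source, stroke at near end)
#0 |I1  (J1 effort already set via bond 1)
#3 |R1  (common-e at J1 fixed by 1)
#4 |I2  (J1: bond 1 brought effort, rest push out)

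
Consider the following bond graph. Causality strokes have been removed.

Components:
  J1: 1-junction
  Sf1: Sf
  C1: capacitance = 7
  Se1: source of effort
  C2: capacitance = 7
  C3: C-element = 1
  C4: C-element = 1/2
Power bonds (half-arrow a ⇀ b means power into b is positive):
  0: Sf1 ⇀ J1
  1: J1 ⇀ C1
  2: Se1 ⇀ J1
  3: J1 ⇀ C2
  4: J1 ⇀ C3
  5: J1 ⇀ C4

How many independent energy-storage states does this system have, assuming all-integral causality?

4  (C1, C2, C3, C4 all integral)

b0 stroke→Sf1  (Sf1 (Sf) sets flow on bond)
b2 stroke→J1  (Se1 (Se) sets effort on bond)
b1 stroke→J1  (common-f at J1 fixed by 0)
b3 stroke→J1  (1-jn J1 has f-setter on 0)
b4 stroke→J1  (J1: bond 0 brought flow, rest push out)
b5 stroke→J1  (J1: bond 0 brought flow, rest push out)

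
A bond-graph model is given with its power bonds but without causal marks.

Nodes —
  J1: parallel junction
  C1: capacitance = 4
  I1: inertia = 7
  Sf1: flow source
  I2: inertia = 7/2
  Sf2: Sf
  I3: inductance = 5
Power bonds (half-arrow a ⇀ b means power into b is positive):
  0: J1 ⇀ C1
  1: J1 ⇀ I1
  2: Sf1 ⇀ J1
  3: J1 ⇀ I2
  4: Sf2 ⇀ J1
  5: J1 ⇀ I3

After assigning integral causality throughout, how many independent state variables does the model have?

b2 stroke at Sf1  (Sf1 fixes flow; stroke at Sf1)
b4 stroke at Sf2  (source Sf2 imposes f)
b0 stroke at J1  (prefer integral on C1)
b1 stroke at I1  (0-jn J1 has e-setter on 0)
b3 stroke at I2  (0-jn J1 has e-setter on 0)
b5 stroke at I3  (J1 effort already set via bond 0)

4  (C1, I1, I2, I3 all integral)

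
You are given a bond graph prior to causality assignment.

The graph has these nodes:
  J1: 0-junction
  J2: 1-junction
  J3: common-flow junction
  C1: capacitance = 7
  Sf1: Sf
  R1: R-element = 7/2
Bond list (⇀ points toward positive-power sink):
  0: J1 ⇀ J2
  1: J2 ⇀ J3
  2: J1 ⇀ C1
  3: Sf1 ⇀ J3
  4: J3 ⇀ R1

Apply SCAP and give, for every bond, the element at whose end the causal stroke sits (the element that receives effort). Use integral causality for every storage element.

b3 stroke at Sf1  (source Sf1 imposes f)
b1 stroke at J3  (1-jn J3 has f-setter on 3)
b4 stroke at J3  (J3: bond 3 brought flow, rest push out)
b0 stroke at J2  (J2: bond 1 brought flow, rest push out)
b2 stroke at J1  (closing 0-jn rule on J1)

#0 |J2
#1 |J3
#2 |J1
#3 |Sf1
#4 |J3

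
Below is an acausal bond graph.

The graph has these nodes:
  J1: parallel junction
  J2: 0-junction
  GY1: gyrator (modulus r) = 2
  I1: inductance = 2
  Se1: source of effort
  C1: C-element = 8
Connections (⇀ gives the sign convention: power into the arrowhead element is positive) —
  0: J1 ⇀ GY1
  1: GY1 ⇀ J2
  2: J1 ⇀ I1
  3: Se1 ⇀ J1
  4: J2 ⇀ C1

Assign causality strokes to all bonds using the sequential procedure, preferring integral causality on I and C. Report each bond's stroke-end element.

b3 stroke→J1  (source Se1 imposes e)
b0 stroke→GY1  (common-e at J1 fixed by 3)
b2 stroke→I1  (J1: bond 3 brought effort, rest push out)
b1 stroke→GY1  (GY1: gyrator matches bond 0)
b4 stroke→J2  (closing 0-jn rule on J2)

b0 →GY1
b1 →GY1
b2 →I1
b3 →J1
b4 →J2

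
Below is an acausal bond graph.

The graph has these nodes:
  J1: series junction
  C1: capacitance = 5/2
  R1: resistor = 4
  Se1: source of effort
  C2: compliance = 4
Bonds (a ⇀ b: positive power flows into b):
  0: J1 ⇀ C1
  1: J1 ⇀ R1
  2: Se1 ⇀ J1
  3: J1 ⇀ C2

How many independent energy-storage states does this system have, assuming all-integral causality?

b2 |J1  (Se1 fixes effort; stroke away)
b0 |J1  (C1: C, integral causality)
b3 |J1  (C2 integral (e out))
b1 |R1  (J1: last free bond brings flow in)

2  (C1, C2 all integral)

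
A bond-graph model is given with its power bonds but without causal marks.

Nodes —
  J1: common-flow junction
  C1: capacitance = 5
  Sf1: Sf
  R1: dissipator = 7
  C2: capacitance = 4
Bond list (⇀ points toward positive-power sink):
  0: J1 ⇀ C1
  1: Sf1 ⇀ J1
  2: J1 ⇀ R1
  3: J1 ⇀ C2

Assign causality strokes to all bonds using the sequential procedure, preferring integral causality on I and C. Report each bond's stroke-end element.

bond 1 →Sf1  (Sf1: flow source, stroke at near end)
bond 0 →J1  (J1 flow already set via bond 1)
bond 2 →J1  (1-jn J1 has f-setter on 1)
bond 3 →J1  (J1 flow already set via bond 1)

β0 |J1
β1 |Sf1
β2 |J1
β3 |J1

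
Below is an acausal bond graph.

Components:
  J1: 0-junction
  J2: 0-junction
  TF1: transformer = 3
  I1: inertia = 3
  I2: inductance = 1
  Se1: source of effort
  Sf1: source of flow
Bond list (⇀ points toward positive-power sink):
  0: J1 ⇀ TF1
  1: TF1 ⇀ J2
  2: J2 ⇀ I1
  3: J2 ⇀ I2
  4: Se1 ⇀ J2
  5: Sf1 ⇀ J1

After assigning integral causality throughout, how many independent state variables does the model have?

b4 stroke→J2  (source Se1 imposes e)
b5 stroke→Sf1  (Sf1 (Sf) sets flow on bond)
b0 stroke→J1  (closing 0-jn rule on J1)
b1 stroke→TF1  (J2 effort already set via bond 4)
b2 stroke→I1  (J2 effort already set via bond 4)
b3 stroke→I2  (J2: bond 4 brought effort, rest push out)

2  (I1, I2 all integral)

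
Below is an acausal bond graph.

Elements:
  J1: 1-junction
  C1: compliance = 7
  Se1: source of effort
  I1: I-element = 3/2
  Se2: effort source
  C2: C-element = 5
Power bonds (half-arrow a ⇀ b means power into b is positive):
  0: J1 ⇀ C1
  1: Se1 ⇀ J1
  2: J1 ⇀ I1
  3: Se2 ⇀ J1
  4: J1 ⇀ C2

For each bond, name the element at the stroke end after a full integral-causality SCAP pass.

b0 →J1
b1 →J1
b2 →I1
b3 →J1
b4 →J1

bond 1 →J1  (Se1: effort source, stroke at far end)
bond 3 →J1  (Se2 (Se) sets effort on bond)
bond 0 →J1  (C1 outputs effort q/C1)
bond 2 →I1  (I1: I, integral causality)
bond 4 →J1  (J1: bond 2 brought flow, rest push out)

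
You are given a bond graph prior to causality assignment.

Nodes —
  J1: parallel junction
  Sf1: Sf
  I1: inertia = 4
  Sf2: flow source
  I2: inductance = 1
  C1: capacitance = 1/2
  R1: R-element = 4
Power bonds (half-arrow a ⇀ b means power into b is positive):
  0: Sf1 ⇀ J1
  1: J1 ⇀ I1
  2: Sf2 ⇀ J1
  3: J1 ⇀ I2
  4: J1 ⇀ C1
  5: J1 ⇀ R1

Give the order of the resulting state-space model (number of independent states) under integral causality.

β0 →Sf1  (Sf1 (Sf) sets flow on bond)
β2 →Sf2  (Sf2 fixes flow; stroke at Sf2)
β1 →I1  (I1: I, integral causality)
β3 →I2  (I2 integral (f out))
β4 →J1  (C1 outputs effort q/C1)
β5 →R1  (J1 effort already set via bond 4)

3  (C1, I1, I2 all integral)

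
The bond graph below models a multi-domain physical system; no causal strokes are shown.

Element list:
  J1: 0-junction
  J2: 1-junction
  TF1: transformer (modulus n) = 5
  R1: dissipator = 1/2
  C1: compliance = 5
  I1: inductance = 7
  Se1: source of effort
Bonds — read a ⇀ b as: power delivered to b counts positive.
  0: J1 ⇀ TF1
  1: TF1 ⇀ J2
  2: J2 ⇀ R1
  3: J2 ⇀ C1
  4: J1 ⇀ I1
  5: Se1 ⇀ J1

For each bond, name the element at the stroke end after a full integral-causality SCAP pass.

#0 |TF1
#1 |J2
#2 |R1
#3 |J2
#4 |I1
#5 |J1

#5 |J1  (Se1 (Se) sets effort on bond)
#0 |TF1  (J1 effort already set via bond 5)
#4 |I1  (common-e at J1 fixed by 5)
#1 |J2  (TF TF1: opposite of bond 0)
#3 |J2  (C1 outputs effort q/C1)
#2 |R1  (only one flow-in slot at J2)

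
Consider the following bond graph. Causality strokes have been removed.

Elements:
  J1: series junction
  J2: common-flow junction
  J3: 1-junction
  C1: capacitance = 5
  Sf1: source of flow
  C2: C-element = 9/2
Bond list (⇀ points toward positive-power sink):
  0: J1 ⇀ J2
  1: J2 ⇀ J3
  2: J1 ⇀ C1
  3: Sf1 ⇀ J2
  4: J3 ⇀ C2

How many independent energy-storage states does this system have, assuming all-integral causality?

#3 stroke at Sf1  (Sf1 (Sf) sets flow on bond)
#0 stroke at J2  (common-f at J2 fixed by 3)
#1 stroke at J2  (1-jn J2 has f-setter on 3)
#4 stroke at J3  (J3: bond 1 brought flow, rest push out)
#2 stroke at J1  (J1 flow already set via bond 0)

2  (C1, C2 all integral)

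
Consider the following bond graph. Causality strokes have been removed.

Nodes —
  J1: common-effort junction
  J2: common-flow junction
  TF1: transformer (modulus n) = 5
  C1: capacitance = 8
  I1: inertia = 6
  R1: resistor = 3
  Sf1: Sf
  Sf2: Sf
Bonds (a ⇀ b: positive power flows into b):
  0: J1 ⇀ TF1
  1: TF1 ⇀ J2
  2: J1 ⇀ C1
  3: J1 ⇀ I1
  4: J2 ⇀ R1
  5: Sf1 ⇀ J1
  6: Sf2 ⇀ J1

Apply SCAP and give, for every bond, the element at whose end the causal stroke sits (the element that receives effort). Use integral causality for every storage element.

#5 →Sf1  (Sf1 (Sf) sets flow on bond)
#6 →Sf2  (Sf2 (Sf) sets flow on bond)
#2 →J1  (C1 integral (e out))
#0 →TF1  (0-jn J1 has e-setter on 2)
#3 →I1  (J1: bond 2 brought effort, rest push out)
#1 →J2  (TF TF1: opposite of bond 0)
#4 →R1  (J2 needs exactly one f-in)

bond 0 stroke at TF1
bond 1 stroke at J2
bond 2 stroke at J1
bond 3 stroke at I1
bond 4 stroke at R1
bond 5 stroke at Sf1
bond 6 stroke at Sf2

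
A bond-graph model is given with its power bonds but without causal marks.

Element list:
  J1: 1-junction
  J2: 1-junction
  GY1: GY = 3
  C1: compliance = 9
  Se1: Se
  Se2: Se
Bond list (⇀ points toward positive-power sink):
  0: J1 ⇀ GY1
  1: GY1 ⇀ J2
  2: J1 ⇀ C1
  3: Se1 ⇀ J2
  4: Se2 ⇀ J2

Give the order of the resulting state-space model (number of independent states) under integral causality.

1  (C1 all integral)

bond 3 |J2  (Se1: effort source, stroke at far end)
bond 4 |J2  (Se2: effort source, stroke at far end)
bond 1 |GY1  (J2: last free bond brings flow in)
bond 0 |GY1  (GY1 both-in/both-out from 1)
bond 2 |J1  (J1 flow already set via bond 0)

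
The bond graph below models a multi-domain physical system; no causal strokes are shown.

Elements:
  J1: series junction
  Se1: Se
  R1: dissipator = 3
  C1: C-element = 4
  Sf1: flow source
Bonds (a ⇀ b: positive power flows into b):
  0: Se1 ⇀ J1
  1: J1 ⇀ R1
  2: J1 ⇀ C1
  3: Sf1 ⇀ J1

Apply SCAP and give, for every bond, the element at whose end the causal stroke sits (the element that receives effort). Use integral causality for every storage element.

β0 →J1  (source Se1 imposes e)
β3 →Sf1  (Sf1 (Sf) sets flow on bond)
β1 →J1  (common-f at J1 fixed by 3)
β2 →J1  (common-f at J1 fixed by 3)

β0 →J1
β1 →J1
β2 →J1
β3 →Sf1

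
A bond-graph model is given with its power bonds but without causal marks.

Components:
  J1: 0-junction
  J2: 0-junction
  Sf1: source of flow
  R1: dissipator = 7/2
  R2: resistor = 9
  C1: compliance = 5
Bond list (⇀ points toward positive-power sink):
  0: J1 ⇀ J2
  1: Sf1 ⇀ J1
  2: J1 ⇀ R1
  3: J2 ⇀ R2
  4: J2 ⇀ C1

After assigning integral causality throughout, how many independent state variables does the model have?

#1 stroke→Sf1  (Sf1 (Sf) sets flow on bond)
#4 stroke→J2  (C1: C, integral causality)
#0 stroke→J1  (0-jn J2 has e-setter on 4)
#3 stroke→R2  (common-e at J2 fixed by 4)
#2 stroke→R1  (J1 effort already set via bond 0)

1  (C1 all integral)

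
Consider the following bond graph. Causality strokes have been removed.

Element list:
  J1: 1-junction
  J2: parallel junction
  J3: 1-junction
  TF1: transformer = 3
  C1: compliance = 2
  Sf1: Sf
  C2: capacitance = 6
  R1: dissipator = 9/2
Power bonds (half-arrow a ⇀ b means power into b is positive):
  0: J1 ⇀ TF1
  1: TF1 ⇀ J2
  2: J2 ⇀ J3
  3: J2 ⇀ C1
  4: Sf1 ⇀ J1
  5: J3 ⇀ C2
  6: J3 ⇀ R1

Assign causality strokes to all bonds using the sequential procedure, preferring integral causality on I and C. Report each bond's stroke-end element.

#4 stroke at Sf1  (Sf1 (Sf) sets flow on bond)
#0 stroke at J1  (J1: bond 4 brought flow, rest push out)
#1 stroke at TF1  (TF1: transformer flips bond 0)
#3 stroke at J2  (C1: C, integral causality)
#2 stroke at J3  (J2 effort already set via bond 3)
#5 stroke at J3  (C2: C, integral causality)
#6 stroke at R1  (only one flow-in slot at J3)

b0 stroke→J1
b1 stroke→TF1
b2 stroke→J3
b3 stroke→J2
b4 stroke→Sf1
b5 stroke→J3
b6 stroke→R1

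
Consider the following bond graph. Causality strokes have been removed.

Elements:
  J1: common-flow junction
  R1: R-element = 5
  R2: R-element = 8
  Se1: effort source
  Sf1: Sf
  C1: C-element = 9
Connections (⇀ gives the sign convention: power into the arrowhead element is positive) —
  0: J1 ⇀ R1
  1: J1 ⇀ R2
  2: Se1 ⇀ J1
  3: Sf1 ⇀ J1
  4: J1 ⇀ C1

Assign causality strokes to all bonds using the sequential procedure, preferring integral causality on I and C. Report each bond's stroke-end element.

β2 stroke→J1  (Se1 fixes effort; stroke away)
β3 stroke→Sf1  (source Sf1 imposes f)
β0 stroke→J1  (J1 flow already set via bond 3)
β1 stroke→J1  (1-jn J1 has f-setter on 3)
β4 stroke→J1  (1-jn J1 has f-setter on 3)

β0 stroke at J1
β1 stroke at J1
β2 stroke at J1
β3 stroke at Sf1
β4 stroke at J1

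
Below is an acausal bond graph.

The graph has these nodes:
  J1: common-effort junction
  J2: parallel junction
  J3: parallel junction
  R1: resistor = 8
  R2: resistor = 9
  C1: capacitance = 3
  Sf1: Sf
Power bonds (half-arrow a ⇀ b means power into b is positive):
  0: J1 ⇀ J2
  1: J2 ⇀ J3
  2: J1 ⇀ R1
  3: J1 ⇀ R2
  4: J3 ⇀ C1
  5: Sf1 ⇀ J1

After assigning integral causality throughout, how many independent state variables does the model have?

#5 |Sf1  (Sf1 (Sf) sets flow on bond)
#4 |J3  (C1 outputs effort q/C1)
#1 |J2  (J3 effort already set via bond 4)
#0 |J1  (J2 effort already set via bond 1)
#2 |R1  (common-e at J1 fixed by 0)
#3 |R2  (J1 effort already set via bond 0)

1  (C1 all integral)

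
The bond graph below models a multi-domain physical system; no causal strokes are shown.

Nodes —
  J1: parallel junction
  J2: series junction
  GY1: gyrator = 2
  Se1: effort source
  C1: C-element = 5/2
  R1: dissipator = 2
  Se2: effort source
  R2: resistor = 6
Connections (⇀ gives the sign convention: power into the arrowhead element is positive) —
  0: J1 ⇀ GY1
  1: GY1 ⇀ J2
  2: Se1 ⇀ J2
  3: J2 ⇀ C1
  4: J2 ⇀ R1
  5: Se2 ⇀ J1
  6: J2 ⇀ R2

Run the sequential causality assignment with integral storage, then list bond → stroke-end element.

b2 stroke→J2  (Se1: effort source, stroke at far end)
b5 stroke→J1  (Se2: effort source, stroke at far end)
b0 stroke→GY1  (common-e at J1 fixed by 5)
b1 stroke→GY1  (GY1 both-in/both-out from 0)
b3 stroke→J2  (J2 flow already set via bond 1)
b4 stroke→J2  (J2: bond 1 brought flow, rest push out)
b6 stroke→J2  (common-f at J2 fixed by 1)

β0 stroke at GY1
β1 stroke at GY1
β2 stroke at J2
β3 stroke at J2
β4 stroke at J2
β5 stroke at J1
β6 stroke at J2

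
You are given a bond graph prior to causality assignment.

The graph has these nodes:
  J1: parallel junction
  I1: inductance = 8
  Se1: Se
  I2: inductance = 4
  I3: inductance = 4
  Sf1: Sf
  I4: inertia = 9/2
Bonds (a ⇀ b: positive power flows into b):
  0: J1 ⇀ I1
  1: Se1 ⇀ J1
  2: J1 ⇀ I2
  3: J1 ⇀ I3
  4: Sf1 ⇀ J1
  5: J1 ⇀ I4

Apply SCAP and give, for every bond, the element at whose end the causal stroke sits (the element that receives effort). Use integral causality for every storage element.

β0 →I1
β1 →J1
β2 →I2
β3 →I3
β4 →Sf1
β5 →I4

b1 |J1  (Se1 (Se) sets effort on bond)
b4 |Sf1  (Sf1: flow source, stroke at near end)
b0 |I1  (0-jn J1 has e-setter on 1)
b2 |I2  (J1 effort already set via bond 1)
b3 |I3  (common-e at J1 fixed by 1)
b5 |I4  (J1 effort already set via bond 1)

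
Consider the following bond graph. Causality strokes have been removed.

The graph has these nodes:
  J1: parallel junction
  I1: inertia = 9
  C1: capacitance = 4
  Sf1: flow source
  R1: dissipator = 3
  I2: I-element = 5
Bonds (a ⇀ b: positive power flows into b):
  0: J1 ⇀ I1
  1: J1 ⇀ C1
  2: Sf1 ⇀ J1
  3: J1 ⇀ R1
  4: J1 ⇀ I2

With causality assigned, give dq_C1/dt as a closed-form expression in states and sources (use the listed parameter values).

bond 2 stroke at Sf1  (Sf1: flow source, stroke at near end)
bond 0 stroke at I1  (I1 outputs flow p/I1)
bond 1 stroke at J1  (prefer integral on C1)
bond 3 stroke at R1  (J1: bond 1 brought effort, rest push out)
bond 4 stroke at I2  (J1 effort already set via bond 1)

dq_C1/dt = F_Sf1 - p_I1/9 - p_I2/5 - q_C1/12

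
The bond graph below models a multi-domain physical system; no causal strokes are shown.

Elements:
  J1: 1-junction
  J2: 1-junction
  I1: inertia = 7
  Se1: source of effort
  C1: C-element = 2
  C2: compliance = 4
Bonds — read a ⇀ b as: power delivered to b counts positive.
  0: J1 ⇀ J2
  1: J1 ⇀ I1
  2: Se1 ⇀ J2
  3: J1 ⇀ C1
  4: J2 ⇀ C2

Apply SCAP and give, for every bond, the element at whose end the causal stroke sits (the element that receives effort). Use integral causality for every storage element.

#0 →J1
#1 →I1
#2 →J2
#3 →J1
#4 →J2

b2 stroke at J2  (Se1 (Se) sets effort on bond)
b1 stroke at I1  (I1 outputs flow p/I1)
b0 stroke at J1  (J1: bond 1 brought flow, rest push out)
b3 stroke at J1  (J1 flow already set via bond 1)
b4 stroke at J2  (J2 flow already set via bond 0)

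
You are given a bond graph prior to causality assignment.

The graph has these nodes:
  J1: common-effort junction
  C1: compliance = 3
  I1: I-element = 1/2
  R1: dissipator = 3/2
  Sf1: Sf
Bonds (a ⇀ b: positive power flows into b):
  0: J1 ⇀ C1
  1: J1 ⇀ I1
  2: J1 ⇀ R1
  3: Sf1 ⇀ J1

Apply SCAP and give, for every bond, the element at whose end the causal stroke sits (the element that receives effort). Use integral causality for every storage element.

β3 |Sf1  (Sf1 fixes flow; stroke at Sf1)
β0 |J1  (C1 outputs effort q/C1)
β1 |I1  (J1: bond 0 brought effort, rest push out)
β2 |R1  (J1: bond 0 brought effort, rest push out)

#0 stroke→J1
#1 stroke→I1
#2 stroke→R1
#3 stroke→Sf1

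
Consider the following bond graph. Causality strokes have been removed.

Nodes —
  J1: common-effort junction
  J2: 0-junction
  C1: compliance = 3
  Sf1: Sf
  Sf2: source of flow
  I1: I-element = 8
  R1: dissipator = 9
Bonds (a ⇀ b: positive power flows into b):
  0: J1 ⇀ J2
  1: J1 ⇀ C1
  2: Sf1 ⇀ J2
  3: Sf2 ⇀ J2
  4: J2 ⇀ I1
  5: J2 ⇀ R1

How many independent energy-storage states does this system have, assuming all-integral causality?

#2 →Sf1  (Sf1 fixes flow; stroke at Sf1)
#3 →Sf2  (source Sf2 imposes f)
#1 →J1  (C1 outputs effort q/C1)
#0 →J2  (common-e at J1 fixed by 1)
#4 →I1  (J2 effort already set via bond 0)
#5 →R1  (common-e at J2 fixed by 0)

2  (C1, I1 all integral)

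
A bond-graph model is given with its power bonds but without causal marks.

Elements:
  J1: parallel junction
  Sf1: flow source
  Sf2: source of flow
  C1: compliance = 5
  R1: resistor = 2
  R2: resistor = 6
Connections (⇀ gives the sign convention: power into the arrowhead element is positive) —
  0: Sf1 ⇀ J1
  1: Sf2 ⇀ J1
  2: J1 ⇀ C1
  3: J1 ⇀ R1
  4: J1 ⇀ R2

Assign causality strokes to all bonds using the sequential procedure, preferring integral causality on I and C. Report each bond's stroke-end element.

β0 stroke→Sf1  (Sf1 fixes flow; stroke at Sf1)
β1 stroke→Sf2  (Sf2 (Sf) sets flow on bond)
β2 stroke→J1  (C1 outputs effort q/C1)
β3 stroke→R1  (common-e at J1 fixed by 2)
β4 stroke→R2  (J1: bond 2 brought effort, rest push out)

#0 |Sf1
#1 |Sf2
#2 |J1
#3 |R1
#4 |R2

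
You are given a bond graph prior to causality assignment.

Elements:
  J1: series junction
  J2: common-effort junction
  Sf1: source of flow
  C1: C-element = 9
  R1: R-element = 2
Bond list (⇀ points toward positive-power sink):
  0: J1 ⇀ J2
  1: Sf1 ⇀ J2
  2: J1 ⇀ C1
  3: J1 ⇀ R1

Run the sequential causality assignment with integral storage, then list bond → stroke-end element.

b0 stroke→J2
b1 stroke→Sf1
b2 stroke→J1
b3 stroke→J1

#1 →Sf1  (Sf1 fixes flow; stroke at Sf1)
#0 →J2  (only one effort-in slot at J2)
#2 →J1  (J1 flow already set via bond 0)
#3 →J1  (1-jn J1 has f-setter on 0)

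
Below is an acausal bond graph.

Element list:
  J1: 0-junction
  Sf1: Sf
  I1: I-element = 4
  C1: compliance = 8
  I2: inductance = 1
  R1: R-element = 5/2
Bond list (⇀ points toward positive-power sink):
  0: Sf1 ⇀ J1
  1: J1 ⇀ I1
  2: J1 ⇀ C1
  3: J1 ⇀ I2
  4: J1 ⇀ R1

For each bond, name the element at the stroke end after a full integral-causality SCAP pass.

β0 →Sf1
β1 →I1
β2 →J1
β3 →I2
β4 →R1

#0 |Sf1  (source Sf1 imposes f)
#1 |I1  (I1 outputs flow p/I1)
#2 |J1  (prefer integral on C1)
#3 |I2  (0-jn J1 has e-setter on 2)
#4 |R1  (0-jn J1 has e-setter on 2)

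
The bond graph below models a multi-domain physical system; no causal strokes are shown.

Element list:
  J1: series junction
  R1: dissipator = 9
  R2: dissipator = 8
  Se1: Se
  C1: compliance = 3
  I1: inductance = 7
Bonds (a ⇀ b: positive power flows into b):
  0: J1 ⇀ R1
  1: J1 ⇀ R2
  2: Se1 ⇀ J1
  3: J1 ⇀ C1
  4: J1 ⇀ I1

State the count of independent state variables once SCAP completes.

2  (C1, I1 all integral)

β2 stroke→J1  (source Se1 imposes e)
β3 stroke→J1  (C1 outputs effort q/C1)
β4 stroke→I1  (I1: I, integral causality)
β0 stroke→J1  (J1 flow already set via bond 4)
β1 stroke→J1  (common-f at J1 fixed by 4)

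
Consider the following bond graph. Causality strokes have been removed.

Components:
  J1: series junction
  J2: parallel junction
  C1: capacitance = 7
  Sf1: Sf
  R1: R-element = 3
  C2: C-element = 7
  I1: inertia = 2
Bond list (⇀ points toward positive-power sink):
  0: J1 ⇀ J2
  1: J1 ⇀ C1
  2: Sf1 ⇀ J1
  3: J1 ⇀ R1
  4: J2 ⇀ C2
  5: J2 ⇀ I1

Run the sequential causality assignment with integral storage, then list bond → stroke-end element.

β2 stroke at Sf1  (Sf1 (Sf) sets flow on bond)
β0 stroke at J1  (common-f at J1 fixed by 2)
β1 stroke at J1  (J1: bond 2 brought flow, rest push out)
β3 stroke at J1  (1-jn J1 has f-setter on 2)
β4 stroke at J2  (C2 integral (e out))
β5 stroke at I1  (J2 effort already set via bond 4)

bond 0 |J1
bond 1 |J1
bond 2 |Sf1
bond 3 |J1
bond 4 |J2
bond 5 |I1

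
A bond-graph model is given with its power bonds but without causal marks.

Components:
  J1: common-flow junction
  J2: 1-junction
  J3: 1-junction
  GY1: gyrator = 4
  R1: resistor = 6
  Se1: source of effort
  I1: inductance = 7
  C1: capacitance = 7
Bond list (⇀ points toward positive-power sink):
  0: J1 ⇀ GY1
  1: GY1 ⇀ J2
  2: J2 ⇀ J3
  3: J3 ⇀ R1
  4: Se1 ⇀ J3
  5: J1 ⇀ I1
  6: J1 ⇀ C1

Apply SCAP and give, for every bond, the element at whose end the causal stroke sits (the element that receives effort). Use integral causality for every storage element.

bond 0 →J1
bond 1 →J2
bond 2 →J3
bond 3 →R1
bond 4 →J3
bond 5 →I1
bond 6 →J1

b4 →J3  (Se1 fixes effort; stroke away)
b5 →I1  (I1: I, integral causality)
b0 →J1  (1-jn J1 has f-setter on 5)
b6 →J1  (1-jn J1 has f-setter on 5)
b1 →J2  (GY GY1: same side as bond 0)
b2 →J3  (only one flow-in slot at J2)
b3 →R1  (only one flow-in slot at J3)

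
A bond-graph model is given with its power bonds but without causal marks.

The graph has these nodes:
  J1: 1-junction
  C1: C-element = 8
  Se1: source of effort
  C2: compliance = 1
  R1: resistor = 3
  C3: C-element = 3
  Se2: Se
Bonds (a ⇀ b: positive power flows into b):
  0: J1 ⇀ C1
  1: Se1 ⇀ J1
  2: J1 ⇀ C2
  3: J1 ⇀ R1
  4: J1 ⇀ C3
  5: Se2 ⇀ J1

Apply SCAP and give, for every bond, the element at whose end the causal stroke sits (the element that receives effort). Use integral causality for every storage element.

#0 stroke at J1
#1 stroke at J1
#2 stroke at J1
#3 stroke at R1
#4 stroke at J1
#5 stroke at J1

b1 →J1  (source Se1 imposes e)
b5 →J1  (Se2 (Se) sets effort on bond)
b0 →J1  (prefer integral on C1)
b2 →J1  (prefer integral on C2)
b4 →J1  (prefer integral on C3)
b3 →R1  (J1 needs exactly one f-in)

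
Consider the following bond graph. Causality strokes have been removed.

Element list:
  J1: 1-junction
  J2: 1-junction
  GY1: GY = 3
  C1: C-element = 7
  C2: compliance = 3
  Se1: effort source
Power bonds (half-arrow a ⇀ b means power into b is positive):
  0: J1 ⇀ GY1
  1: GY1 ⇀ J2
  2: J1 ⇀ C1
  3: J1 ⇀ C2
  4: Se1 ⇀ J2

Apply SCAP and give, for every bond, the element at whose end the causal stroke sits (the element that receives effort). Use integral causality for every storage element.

bond 0 |GY1
bond 1 |GY1
bond 2 |J1
bond 3 |J1
bond 4 |J2

bond 4 stroke→J2  (Se1 (Se) sets effort on bond)
bond 1 stroke→GY1  (J2 needs exactly one f-in)
bond 0 stroke→GY1  (through GY1, causality inverts; strokes same side of GY1)
bond 2 stroke→J1  (1-jn J1 has f-setter on 0)
bond 3 stroke→J1  (1-jn J1 has f-setter on 0)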